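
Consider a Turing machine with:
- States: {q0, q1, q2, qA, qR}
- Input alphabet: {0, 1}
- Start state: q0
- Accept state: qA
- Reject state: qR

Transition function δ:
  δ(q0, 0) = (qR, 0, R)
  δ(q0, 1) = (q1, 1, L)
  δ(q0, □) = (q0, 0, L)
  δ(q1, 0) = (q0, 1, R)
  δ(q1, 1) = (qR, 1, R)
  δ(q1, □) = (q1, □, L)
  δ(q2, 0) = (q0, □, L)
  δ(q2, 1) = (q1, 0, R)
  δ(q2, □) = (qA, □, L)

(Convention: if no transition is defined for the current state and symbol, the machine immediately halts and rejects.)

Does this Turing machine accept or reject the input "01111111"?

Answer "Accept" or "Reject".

Execution trace:
Initial: [q0]01111111
Step 1: δ(q0, 0) = (qR, 0, R) → 0[qR]1111111

The machine reaches the reject state qR and halts.

Answer: Reject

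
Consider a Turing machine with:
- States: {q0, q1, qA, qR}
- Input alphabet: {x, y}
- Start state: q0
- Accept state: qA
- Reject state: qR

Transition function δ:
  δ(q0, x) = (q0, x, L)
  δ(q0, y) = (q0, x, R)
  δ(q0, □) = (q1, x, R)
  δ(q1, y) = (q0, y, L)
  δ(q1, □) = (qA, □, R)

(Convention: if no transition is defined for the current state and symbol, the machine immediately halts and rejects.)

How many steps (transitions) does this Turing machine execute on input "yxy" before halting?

Execution trace:
Initial: [q0]yxy
Step 1: δ(q0, y) = (q0, x, R) → x[q0]xy
Step 2: δ(q0, x) = (q0, x, L) → [q0]xxy
Step 3: δ(q0, x) = (q0, x, L) → [q0]□xxy
Step 4: δ(q0, □) = (q1, x, R) → x[q1]xxy

No transition is defined for δ(q1, x). By convention the machine halts and rejects.

The machine executed 4 steps before halting.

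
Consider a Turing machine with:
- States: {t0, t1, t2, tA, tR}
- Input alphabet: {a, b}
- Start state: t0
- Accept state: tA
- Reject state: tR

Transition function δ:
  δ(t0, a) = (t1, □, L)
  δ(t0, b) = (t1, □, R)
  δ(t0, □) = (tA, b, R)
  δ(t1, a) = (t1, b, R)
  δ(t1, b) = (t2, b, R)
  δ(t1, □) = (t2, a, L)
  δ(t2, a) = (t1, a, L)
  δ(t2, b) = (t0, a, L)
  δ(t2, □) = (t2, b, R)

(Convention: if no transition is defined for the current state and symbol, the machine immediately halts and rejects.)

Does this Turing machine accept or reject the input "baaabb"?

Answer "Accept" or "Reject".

Execution trace:
Initial: [t0]baaabb
Step 1: δ(t0, b) = (t1, □, R) → □[t1]aaabb
Step 2: δ(t1, a) = (t1, b, R) → □b[t1]aabb
Step 3: δ(t1, a) = (t1, b, R) → □bb[t1]abb
Step 4: δ(t1, a) = (t1, b, R) → □bbb[t1]bb
Step 5: δ(t1, b) = (t2, b, R) → □bbbb[t2]b
Step 6: δ(t2, b) = (t0, a, L) → □bbb[t0]ba
Step 7: δ(t0, b) = (t1, □, R) → □bbb□[t1]a
Step 8: δ(t1, a) = (t1, b, R) → □bbb□b[t1]□
Step 9: δ(t1, □) = (t2, a, L) → □bbb□[t2]ba
Step 10: δ(t2, b) = (t0, a, L) → □bbb[t0]□aa
Step 11: δ(t0, □) = (tA, b, R) → □bbbb[tA]aa

The machine reaches the accept state tA and halts.

Answer: Accept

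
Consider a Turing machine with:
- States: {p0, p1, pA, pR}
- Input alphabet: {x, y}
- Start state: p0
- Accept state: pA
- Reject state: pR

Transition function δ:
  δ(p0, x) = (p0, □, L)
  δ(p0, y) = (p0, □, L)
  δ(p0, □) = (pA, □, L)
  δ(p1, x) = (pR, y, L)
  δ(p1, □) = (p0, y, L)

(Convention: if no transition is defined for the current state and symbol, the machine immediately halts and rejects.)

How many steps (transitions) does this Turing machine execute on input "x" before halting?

Execution trace:
Initial: [p0]x
Step 1: δ(p0, x) = (p0, □, L) → [p0]□□
Step 2: δ(p0, □) = (pA, □, L) → [pA]□□□

The machine reaches the accept state pA and halts.

The machine executed 2 steps before halting.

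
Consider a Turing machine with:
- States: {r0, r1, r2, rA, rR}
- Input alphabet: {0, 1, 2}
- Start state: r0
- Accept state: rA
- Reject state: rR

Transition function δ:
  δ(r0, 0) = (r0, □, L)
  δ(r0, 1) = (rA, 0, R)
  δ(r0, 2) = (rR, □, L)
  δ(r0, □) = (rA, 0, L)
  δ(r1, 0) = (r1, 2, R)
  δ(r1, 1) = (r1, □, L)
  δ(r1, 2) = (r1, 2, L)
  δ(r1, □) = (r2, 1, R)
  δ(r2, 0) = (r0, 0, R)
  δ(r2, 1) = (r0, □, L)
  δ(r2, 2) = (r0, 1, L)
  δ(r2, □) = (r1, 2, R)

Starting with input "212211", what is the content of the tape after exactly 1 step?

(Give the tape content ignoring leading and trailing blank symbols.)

Execution trace:
Initial: [r0]212211
Step 1: δ(r0, 2) = (rR, □, L) → [rR]□□12211

The machine reaches the reject state rR and halts.

After 1 step, the tape (ignoring leading/trailing blanks) is: 12211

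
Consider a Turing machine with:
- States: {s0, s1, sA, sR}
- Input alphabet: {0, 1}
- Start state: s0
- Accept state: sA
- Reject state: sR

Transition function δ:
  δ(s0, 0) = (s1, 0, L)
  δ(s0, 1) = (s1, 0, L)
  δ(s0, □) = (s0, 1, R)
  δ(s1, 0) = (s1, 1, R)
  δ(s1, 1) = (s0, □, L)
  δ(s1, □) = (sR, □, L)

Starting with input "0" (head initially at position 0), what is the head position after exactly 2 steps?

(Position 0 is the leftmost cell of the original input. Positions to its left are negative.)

Execution trace (head position shown):
Step 0: [s0]0  (head at position 0)
Step 1: move left → [s1]□0  (head at position -1)
Step 2: move left → [sR]□□0  (head at position -2)

After 2 steps, the head is at position -2.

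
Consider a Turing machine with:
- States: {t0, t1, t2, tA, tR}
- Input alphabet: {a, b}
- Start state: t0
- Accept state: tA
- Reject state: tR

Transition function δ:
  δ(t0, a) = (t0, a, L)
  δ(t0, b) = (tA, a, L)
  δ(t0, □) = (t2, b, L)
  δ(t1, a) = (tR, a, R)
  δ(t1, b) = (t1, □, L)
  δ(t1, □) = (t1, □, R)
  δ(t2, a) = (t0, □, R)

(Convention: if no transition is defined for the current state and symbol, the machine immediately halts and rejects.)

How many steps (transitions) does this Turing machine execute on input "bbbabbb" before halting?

Execution trace:
Initial: [t0]bbbabbb
Step 1: δ(t0, b) = (tA, a, L) → [tA]□abbabbb

The machine reaches the accept state tA and halts.

The machine executed 1 step before halting.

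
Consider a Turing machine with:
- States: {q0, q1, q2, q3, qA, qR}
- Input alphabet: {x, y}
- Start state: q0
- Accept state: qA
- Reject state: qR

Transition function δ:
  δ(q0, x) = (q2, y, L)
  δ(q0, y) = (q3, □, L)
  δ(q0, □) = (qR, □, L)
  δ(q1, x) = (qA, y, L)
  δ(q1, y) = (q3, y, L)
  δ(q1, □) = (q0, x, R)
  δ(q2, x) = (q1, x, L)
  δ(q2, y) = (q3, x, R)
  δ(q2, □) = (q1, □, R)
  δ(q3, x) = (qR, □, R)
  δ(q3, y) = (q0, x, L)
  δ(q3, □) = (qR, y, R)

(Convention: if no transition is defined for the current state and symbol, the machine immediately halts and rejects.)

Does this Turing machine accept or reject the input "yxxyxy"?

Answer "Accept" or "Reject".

Execution trace:
Initial: [q0]yxxyxy
Step 1: δ(q0, y) = (q3, □, L) → [q3]□□xxyxy
Step 2: δ(q3, □) = (qR, y, R) → y[qR]□xxyxy

The machine reaches the reject state qR and halts.

Answer: Reject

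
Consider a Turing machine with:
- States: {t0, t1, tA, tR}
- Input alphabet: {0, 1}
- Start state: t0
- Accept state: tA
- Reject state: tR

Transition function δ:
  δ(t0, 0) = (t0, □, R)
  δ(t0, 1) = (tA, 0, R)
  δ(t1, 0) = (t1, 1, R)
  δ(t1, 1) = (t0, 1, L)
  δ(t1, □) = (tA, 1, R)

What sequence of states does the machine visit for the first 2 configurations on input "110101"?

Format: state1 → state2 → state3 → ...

Execution trace:
Initial: [t0]110101
Step 1: δ(t0, 1) = (tA, 0, R) → 0[tA]10101

The machine reaches the accept state tA and halts.

State sequence: t0 → tA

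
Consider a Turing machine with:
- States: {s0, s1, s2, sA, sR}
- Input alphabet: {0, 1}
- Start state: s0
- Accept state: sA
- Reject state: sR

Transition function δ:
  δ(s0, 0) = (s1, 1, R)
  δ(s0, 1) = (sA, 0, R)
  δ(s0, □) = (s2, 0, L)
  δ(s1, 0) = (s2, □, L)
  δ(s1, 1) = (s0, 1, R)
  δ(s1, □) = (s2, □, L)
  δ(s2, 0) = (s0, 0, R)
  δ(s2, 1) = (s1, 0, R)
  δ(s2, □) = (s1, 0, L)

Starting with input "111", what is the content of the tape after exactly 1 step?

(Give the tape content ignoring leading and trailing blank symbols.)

Execution trace:
Initial: [s0]111
Step 1: δ(s0, 1) = (sA, 0, R) → 0[sA]11

The machine reaches the accept state sA and halts.

After 1 step, the tape (ignoring leading/trailing blanks) is: 011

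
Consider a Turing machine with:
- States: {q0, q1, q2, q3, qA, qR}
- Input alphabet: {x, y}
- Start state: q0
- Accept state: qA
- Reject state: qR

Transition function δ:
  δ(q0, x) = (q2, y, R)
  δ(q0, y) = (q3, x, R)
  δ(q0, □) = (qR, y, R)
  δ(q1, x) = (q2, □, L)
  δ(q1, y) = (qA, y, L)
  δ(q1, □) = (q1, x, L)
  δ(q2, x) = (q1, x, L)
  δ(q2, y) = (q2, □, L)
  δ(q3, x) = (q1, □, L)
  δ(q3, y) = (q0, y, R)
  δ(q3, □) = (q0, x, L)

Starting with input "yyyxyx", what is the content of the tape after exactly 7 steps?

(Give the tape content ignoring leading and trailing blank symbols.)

Execution trace:
Initial: [q0]yyyxyx
Step 1: δ(q0, y) = (q3, x, R) → x[q3]yyxyx
Step 2: δ(q3, y) = (q0, y, R) → xy[q0]yxyx
Step 3: δ(q0, y) = (q3, x, R) → xyx[q3]xyx
Step 4: δ(q3, x) = (q1, □, L) → xy[q1]x□yx
Step 5: δ(q1, x) = (q2, □, L) → x[q2]y□□yx
Step 6: δ(q2, y) = (q2, □, L) → [q2]x□□□yx
Step 7: δ(q2, x) = (q1, x, L) → [q1]□x□□□yx

After 7 steps, the tape (ignoring leading/trailing blanks) is: x□□□yx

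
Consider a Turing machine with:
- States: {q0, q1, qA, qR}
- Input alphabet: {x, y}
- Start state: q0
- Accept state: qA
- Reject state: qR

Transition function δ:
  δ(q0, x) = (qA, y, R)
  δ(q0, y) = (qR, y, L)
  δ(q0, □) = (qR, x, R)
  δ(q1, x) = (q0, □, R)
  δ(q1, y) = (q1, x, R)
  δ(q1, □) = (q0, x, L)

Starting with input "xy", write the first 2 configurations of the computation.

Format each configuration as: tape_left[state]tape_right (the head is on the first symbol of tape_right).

Transitions applied:
Step 1: δ(q0, x) = (qA, y, R)

The first 2 configurations are:
[q0]xy ⊢ y[qA]y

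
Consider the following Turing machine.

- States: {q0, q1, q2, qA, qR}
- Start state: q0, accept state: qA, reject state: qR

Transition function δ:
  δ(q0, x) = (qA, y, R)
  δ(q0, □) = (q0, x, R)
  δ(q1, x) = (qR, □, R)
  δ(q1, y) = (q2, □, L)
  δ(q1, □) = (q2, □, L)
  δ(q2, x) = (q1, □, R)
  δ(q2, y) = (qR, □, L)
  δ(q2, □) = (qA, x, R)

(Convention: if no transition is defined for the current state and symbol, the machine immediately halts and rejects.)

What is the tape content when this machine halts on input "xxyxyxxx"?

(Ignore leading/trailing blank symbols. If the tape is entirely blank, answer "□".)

Execution trace:
Initial: [q0]xxyxyxxx
Step 1: δ(q0, x) = (qA, y, R) → y[qA]xyxyxxx

The machine reaches the accept state qA and halts.

Final tape (ignoring leading/trailing blanks): yxyxyxxx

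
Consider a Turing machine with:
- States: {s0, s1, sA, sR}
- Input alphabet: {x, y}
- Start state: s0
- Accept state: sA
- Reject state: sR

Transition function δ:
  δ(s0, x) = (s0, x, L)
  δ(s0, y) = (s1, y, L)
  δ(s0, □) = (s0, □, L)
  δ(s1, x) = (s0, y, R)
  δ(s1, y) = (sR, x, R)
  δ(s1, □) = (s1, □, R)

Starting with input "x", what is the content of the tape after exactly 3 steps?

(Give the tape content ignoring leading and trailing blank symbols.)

Execution trace:
Initial: [s0]x
Step 1: δ(s0, x) = (s0, x, L) → [s0]□x
Step 2: δ(s0, □) = (s0, □, L) → [s0]□□x
Step 3: δ(s0, □) = (s0, □, L) → [s0]□□□x

After 3 steps, the tape (ignoring leading/trailing blanks) is: x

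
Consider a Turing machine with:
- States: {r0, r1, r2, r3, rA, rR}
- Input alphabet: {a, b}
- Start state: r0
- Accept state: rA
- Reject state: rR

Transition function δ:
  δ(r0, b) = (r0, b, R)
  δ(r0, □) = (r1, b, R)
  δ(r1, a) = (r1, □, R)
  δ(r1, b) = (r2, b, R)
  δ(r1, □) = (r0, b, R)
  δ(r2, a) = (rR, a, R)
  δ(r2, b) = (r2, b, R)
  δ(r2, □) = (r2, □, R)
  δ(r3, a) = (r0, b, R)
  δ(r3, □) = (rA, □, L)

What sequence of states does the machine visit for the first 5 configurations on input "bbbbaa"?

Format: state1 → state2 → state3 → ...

Execution trace:
Initial: [r0]bbbbaa
Step 1: δ(r0, b) = (r0, b, R) → b[r0]bbbaa
Step 2: δ(r0, b) = (r0, b, R) → bb[r0]bbaa
Step 3: δ(r0, b) = (r0, b, R) → bbb[r0]baa
Step 4: δ(r0, b) = (r0, b, R) → bbbb[r0]aa

No transition is defined for δ(r0, a). By convention the machine halts and rejects.

State sequence: r0 → r0 → r0 → r0 → r0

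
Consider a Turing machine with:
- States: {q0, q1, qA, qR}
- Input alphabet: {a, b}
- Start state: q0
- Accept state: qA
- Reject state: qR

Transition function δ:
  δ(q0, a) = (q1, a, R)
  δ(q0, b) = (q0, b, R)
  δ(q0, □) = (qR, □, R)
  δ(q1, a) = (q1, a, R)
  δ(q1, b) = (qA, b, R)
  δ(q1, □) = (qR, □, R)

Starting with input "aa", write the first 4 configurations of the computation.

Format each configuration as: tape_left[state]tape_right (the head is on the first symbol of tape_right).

Transitions applied:
Step 1: δ(q0, a) = (q1, a, R)
Step 2: δ(q1, a) = (q1, a, R)
Step 3: δ(q1, □) = (qR, □, R)

The first 4 configurations are:
[q0]aa ⊢ a[q1]a ⊢ aa[q1]□ ⊢ aa□[qR]□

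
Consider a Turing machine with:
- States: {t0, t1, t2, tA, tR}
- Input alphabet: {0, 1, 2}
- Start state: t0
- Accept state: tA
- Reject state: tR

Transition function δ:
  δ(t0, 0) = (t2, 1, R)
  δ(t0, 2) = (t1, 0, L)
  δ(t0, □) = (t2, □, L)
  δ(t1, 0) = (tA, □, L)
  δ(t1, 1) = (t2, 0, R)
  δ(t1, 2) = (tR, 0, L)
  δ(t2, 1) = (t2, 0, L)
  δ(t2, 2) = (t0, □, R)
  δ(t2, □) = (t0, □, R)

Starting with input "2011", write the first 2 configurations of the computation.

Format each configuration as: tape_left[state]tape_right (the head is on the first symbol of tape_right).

Transitions applied:
Step 1: δ(t0, 2) = (t1, 0, L)

The first 2 configurations are:
[t0]2011 ⊢ [t1]□0011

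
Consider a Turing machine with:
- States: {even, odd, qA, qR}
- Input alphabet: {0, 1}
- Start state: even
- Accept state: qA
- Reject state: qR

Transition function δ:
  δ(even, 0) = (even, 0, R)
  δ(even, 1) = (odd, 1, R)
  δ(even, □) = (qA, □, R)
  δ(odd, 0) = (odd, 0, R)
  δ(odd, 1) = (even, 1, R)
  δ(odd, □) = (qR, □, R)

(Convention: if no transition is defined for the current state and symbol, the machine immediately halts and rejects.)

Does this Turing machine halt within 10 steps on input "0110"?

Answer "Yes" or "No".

Execution trace:
Initial: [even]0110
Step 1: δ(even, 0) = (even, 0, R) → 0[even]110
Step 2: δ(even, 1) = (odd, 1, R) → 01[odd]10
Step 3: δ(odd, 1) = (even, 1, R) → 011[even]0
Step 4: δ(even, 0) = (even, 0, R) → 0110[even]□
Step 5: δ(even, □) = (qA, □, R) → 0110□[qA]□

The machine reaches the accept state qA and halts.
The machine halted after 5 steps (within the 10-step bound).

Answer: Yes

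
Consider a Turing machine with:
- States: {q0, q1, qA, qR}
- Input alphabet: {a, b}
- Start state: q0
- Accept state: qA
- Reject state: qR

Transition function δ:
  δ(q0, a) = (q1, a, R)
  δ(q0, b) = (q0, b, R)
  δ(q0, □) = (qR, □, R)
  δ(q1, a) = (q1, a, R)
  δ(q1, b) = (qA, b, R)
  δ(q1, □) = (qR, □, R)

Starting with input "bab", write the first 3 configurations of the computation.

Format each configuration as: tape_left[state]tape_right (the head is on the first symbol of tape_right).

Transitions applied:
Step 1: δ(q0, b) = (q0, b, R)
Step 2: δ(q0, a) = (q1, a, R)

The first 3 configurations are:
[q0]bab ⊢ b[q0]ab ⊢ ba[q1]b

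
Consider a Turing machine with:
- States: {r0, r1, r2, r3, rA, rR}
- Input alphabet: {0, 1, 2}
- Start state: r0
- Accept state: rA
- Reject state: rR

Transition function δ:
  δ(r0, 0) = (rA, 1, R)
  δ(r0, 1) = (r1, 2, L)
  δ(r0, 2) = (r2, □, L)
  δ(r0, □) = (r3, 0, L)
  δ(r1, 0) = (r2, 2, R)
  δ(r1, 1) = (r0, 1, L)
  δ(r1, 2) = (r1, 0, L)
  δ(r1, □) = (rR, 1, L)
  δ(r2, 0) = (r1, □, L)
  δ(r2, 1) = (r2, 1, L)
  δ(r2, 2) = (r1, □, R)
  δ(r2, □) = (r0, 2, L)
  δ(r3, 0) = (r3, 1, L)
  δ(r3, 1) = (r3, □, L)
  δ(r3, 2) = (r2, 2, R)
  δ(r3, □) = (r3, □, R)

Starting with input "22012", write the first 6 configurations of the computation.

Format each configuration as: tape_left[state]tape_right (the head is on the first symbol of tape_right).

Transitions applied:
Step 1: δ(r0, 2) = (r2, □, L)
Step 2: δ(r2, □) = (r0, 2, L)
Step 3: δ(r0, □) = (r3, 0, L)
Step 4: δ(r3, □) = (r3, □, R)
Step 5: δ(r3, 0) = (r3, 1, L)

The first 6 configurations are:
[r0]22012 ⊢ [r2]□□2012 ⊢ [r0]□2□2012 ⊢ [r3]□02□2012 ⊢ □[r3]02□2012 ⊢ [r3]□12□2012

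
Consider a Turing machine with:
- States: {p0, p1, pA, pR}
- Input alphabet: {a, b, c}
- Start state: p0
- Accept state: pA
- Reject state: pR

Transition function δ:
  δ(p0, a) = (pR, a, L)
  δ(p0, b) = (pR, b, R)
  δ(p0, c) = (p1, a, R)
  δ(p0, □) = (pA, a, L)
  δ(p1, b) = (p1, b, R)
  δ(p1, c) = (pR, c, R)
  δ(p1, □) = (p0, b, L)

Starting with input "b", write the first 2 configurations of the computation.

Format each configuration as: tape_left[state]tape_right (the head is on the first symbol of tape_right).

Transitions applied:
Step 1: δ(p0, b) = (pR, b, R)

The first 2 configurations are:
[p0]b ⊢ b[pR]□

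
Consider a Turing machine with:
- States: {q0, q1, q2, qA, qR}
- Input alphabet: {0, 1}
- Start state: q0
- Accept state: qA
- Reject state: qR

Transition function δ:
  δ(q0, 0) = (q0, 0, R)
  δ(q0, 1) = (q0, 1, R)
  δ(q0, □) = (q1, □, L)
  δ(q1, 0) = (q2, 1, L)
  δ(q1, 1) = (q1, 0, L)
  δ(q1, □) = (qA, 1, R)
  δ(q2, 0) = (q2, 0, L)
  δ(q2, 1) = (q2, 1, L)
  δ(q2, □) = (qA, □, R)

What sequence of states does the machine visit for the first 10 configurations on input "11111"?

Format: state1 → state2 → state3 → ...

Execution trace:
Initial: [q0]11111
Step 1: δ(q0, 1) = (q0, 1, R) → 1[q0]1111
Step 2: δ(q0, 1) = (q0, 1, R) → 11[q0]111
Step 3: δ(q0, 1) = (q0, 1, R) → 111[q0]11
Step 4: δ(q0, 1) = (q0, 1, R) → 1111[q0]1
Step 5: δ(q0, 1) = (q0, 1, R) → 11111[q0]□
Step 6: δ(q0, □) = (q1, □, L) → 1111[q1]1□
Step 7: δ(q1, 1) = (q1, 0, L) → 111[q1]10□
Step 8: δ(q1, 1) = (q1, 0, L) → 11[q1]100□
Step 9: δ(q1, 1) = (q1, 0, L) → 1[q1]1000□

State sequence: q0 → q0 → q0 → q0 → q0 → q0 → q1 → q1 → q1 → q1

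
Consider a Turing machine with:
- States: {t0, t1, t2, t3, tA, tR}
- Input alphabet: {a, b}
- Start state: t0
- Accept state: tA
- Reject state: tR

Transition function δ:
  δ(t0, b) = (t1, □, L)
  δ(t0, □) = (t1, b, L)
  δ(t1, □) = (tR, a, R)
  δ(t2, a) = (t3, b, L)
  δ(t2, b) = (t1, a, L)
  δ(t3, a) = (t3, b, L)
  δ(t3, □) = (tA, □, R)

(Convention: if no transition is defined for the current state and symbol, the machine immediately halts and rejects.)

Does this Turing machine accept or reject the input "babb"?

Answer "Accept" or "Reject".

Execution trace:
Initial: [t0]babb
Step 1: δ(t0, b) = (t1, □, L) → [t1]□□abb
Step 2: δ(t1, □) = (tR, a, R) → a[tR]□abb

The machine reaches the reject state tR and halts.

Answer: Reject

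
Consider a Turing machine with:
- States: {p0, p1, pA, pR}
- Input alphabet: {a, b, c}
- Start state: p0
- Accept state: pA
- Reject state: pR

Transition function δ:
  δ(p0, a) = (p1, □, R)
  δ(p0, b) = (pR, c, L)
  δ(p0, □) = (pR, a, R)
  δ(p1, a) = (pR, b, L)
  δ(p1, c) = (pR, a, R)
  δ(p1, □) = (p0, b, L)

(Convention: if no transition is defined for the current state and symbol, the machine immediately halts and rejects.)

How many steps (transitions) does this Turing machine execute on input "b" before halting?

Execution trace:
Initial: [p0]b
Step 1: δ(p0, b) = (pR, c, L) → [pR]□c

The machine reaches the reject state pR and halts.

The machine executed 1 step before halting.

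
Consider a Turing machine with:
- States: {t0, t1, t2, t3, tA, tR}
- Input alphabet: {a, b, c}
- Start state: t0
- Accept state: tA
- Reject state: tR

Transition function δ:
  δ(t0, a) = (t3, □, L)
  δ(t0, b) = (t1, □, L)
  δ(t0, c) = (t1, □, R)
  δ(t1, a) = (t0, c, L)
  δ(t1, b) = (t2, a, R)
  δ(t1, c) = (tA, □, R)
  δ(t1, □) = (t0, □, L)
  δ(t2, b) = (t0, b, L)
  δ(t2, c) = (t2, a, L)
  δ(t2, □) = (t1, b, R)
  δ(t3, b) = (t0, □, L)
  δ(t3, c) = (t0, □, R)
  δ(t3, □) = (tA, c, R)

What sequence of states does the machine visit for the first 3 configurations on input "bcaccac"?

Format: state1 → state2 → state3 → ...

Execution trace:
Initial: [t0]bcaccac
Step 1: δ(t0, b) = (t1, □, L) → [t1]□□caccac
Step 2: δ(t1, □) = (t0, □, L) → [t0]□□□caccac

No transition is defined for δ(t0, □). By convention the machine halts and rejects.

State sequence: t0 → t1 → t0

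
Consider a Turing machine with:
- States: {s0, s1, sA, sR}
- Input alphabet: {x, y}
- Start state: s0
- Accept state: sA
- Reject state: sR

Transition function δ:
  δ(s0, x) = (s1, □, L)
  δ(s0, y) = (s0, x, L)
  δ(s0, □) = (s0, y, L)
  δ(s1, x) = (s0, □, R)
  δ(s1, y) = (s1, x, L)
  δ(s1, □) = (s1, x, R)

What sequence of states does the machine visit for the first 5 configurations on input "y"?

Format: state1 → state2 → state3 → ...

Execution trace:
Initial: [s0]y
Step 1: δ(s0, y) = (s0, x, L) → [s0]□x
Step 2: δ(s0, □) = (s0, y, L) → [s0]□yx
Step 3: δ(s0, □) = (s0, y, L) → [s0]□yyx
Step 4: δ(s0, □) = (s0, y, L) → [s0]□yyyx

State sequence: s0 → s0 → s0 → s0 → s0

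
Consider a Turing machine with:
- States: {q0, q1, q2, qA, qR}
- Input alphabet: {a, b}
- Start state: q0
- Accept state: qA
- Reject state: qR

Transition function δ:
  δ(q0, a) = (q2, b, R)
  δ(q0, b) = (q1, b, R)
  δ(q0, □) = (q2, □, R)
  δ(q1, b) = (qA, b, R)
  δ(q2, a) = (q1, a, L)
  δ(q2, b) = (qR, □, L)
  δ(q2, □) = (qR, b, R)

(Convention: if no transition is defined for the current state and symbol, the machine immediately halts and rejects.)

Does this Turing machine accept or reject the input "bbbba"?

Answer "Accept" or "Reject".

Execution trace:
Initial: [q0]bbbba
Step 1: δ(q0, b) = (q1, b, R) → b[q1]bbba
Step 2: δ(q1, b) = (qA, b, R) → bb[qA]bba

The machine reaches the accept state qA and halts.

Answer: Accept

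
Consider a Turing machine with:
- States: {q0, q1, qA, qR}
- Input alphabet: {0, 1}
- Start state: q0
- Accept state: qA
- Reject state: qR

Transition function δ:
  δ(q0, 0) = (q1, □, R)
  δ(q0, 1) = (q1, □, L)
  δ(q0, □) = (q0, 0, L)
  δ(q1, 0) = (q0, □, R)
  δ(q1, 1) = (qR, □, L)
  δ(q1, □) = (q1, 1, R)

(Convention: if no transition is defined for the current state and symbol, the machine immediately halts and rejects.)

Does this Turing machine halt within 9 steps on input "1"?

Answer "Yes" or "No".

Execution trace:
Initial: [q0]1
Step 1: δ(q0, 1) = (q1, □, L) → [q1]□□
Step 2: δ(q1, □) = (q1, 1, R) → 1[q1]□
Step 3: δ(q1, □) = (q1, 1, R) → 11[q1]□
Step 4: δ(q1, □) = (q1, 1, R) → 111[q1]□
Step 5: δ(q1, □) = (q1, 1, R) → 1111[q1]□
Step 6: δ(q1, □) = (q1, 1, R) → 11111[q1]□
Step 7: δ(q1, □) = (q1, 1, R) → 111111[q1]□
Step 8: δ(q1, □) = (q1, 1, R) → 1111111[q1]□
Step 9: δ(q1, □) = (q1, 1, R) → 11111111[q1]□

The machine has not reached a halting state after 9 steps.
The machine did not halt within the 9-step bound.

Answer: No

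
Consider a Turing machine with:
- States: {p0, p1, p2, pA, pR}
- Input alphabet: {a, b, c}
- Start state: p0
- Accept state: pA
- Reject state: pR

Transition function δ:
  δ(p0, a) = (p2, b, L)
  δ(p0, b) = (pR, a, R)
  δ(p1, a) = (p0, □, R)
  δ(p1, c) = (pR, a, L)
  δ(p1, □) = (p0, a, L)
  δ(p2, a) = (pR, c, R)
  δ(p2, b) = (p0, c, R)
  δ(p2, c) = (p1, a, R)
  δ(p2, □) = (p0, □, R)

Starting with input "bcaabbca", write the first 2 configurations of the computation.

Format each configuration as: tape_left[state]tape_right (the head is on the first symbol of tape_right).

Transitions applied:
Step 1: δ(p0, b) = (pR, a, R)

The first 2 configurations are:
[p0]bcaabbca ⊢ a[pR]caabbca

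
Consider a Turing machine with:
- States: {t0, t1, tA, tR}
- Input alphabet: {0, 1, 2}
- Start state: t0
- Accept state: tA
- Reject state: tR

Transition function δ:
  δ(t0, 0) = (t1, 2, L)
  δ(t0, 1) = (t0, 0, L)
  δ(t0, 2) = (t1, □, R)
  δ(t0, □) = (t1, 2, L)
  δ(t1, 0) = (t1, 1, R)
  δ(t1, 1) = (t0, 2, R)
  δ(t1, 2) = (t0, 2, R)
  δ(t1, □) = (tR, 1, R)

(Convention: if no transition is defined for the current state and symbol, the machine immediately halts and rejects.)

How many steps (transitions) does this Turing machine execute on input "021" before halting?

Execution trace:
Initial: [t0]021
Step 1: δ(t0, 0) = (t1, 2, L) → [t1]□221
Step 2: δ(t1, □) = (tR, 1, R) → 1[tR]221

The machine reaches the reject state tR and halts.

The machine executed 2 steps before halting.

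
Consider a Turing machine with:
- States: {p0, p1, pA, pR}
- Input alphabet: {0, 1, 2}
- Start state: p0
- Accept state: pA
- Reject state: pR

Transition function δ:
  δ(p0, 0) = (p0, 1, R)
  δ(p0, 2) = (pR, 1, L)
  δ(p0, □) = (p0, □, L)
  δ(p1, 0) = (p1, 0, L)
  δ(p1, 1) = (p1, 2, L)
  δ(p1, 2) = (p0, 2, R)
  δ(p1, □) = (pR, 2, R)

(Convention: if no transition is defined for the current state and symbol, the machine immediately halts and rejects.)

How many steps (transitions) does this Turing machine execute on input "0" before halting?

Execution trace:
Initial: [p0]0
Step 1: δ(p0, 0) = (p0, 1, R) → 1[p0]□
Step 2: δ(p0, □) = (p0, □, L) → [p0]1□

No transition is defined for δ(p0, 1). By convention the machine halts and rejects.

The machine executed 2 steps before halting.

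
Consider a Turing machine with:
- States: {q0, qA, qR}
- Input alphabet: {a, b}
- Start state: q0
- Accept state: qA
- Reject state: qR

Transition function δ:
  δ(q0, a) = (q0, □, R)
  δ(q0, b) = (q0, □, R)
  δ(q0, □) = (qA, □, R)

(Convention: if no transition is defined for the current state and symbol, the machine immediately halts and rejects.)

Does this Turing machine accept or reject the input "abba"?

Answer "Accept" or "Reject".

Execution trace:
Initial: [q0]abba
Step 1: δ(q0, a) = (q0, □, R) → □[q0]bba
Step 2: δ(q0, b) = (q0, □, R) → □□[q0]ba
Step 3: δ(q0, b) = (q0, □, R) → □□□[q0]a
Step 4: δ(q0, a) = (q0, □, R) → □□□□[q0]□
Step 5: δ(q0, □) = (qA, □, R) → □□□□□[qA]□

The machine reaches the accept state qA and halts.

Answer: Accept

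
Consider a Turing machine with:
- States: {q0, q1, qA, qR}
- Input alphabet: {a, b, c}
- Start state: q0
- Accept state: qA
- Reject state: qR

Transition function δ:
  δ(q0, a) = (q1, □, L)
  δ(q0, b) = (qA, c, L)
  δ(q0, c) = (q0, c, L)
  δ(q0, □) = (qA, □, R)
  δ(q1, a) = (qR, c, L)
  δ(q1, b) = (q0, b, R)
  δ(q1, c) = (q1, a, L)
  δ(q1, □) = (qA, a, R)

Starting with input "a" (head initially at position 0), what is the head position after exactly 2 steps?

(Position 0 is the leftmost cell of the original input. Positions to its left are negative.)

Execution trace (head position shown):
Step 0: [q0]a  (head at position 0)
Step 1: move left → [q1]□□  (head at position -1)
Step 2: move right → a[qA]□  (head at position 0)

After 2 steps, the head is at position 0.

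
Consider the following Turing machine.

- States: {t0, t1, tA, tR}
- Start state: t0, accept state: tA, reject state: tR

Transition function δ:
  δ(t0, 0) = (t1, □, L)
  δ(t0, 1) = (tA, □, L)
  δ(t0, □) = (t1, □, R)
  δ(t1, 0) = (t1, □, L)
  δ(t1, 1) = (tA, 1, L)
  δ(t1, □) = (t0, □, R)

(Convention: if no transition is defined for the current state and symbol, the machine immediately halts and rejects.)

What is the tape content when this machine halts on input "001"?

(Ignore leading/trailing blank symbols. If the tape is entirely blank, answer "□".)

Execution trace:
Initial: [t0]001
Step 1: δ(t0, 0) = (t1, □, L) → [t1]□□01
Step 2: δ(t1, □) = (t0, □, R) → □[t0]□01
Step 3: δ(t0, □) = (t1, □, R) → □□[t1]01
Step 4: δ(t1, 0) = (t1, □, L) → □[t1]□□1
Step 5: δ(t1, □) = (t0, □, R) → □□[t0]□1
Step 6: δ(t0, □) = (t1, □, R) → □□□[t1]1
Step 7: δ(t1, 1) = (tA, 1, L) → □□[tA]□1

The machine reaches the accept state tA and halts.

Final tape (ignoring leading/trailing blanks): 1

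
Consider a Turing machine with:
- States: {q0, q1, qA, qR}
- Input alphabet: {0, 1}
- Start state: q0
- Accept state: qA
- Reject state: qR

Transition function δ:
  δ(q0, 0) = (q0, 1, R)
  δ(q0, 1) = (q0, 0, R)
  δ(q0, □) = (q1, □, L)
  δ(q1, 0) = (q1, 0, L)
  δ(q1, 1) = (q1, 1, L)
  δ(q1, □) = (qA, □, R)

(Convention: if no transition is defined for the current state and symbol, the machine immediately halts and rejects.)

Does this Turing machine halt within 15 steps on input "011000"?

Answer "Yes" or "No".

Execution trace:
Initial: [q0]011000
Step 1: δ(q0, 0) = (q0, 1, R) → 1[q0]11000
Step 2: δ(q0, 1) = (q0, 0, R) → 10[q0]1000
Step 3: δ(q0, 1) = (q0, 0, R) → 100[q0]000
Step 4: δ(q0, 0) = (q0, 1, R) → 1001[q0]00
Step 5: δ(q0, 0) = (q0, 1, R) → 10011[q0]0
Step 6: δ(q0, 0) = (q0, 1, R) → 100111[q0]□
Step 7: δ(q0, □) = (q1, □, L) → 10011[q1]1□
Step 8: δ(q1, 1) = (q1, 1, L) → 1001[q1]11□
Step 9: δ(q1, 1) = (q1, 1, L) → 100[q1]111□
Step 10: δ(q1, 1) = (q1, 1, L) → 10[q1]0111□
Step 11: δ(q1, 0) = (q1, 0, L) → 1[q1]00111□
Step 12: δ(q1, 0) = (q1, 0, L) → [q1]100111□
Step 13: δ(q1, 1) = (q1, 1, L) → [q1]□100111□
Step 14: δ(q1, □) = (qA, □, R) → □[qA]100111□

The machine reaches the accept state qA and halts.
The machine halted after 14 steps (within the 15-step bound).

Answer: Yes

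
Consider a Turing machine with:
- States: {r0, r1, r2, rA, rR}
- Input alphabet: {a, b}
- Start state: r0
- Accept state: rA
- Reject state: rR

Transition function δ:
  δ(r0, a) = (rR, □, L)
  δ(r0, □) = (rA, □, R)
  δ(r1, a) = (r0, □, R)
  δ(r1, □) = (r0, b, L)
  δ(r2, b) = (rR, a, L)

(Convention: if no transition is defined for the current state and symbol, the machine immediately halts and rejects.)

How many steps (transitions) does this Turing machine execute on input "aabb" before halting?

Execution trace:
Initial: [r0]aabb
Step 1: δ(r0, a) = (rR, □, L) → [rR]□□abb

The machine reaches the reject state rR and halts.

The machine executed 1 step before halting.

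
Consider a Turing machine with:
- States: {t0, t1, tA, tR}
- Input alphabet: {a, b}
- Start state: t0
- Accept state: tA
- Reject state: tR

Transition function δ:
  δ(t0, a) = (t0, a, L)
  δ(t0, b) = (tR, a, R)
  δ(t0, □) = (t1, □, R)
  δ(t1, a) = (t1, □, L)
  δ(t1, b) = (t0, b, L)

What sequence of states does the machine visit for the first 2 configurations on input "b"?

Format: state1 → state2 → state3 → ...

Execution trace:
Initial: [t0]b
Step 1: δ(t0, b) = (tR, a, R) → a[tR]□

The machine reaches the reject state tR and halts.

State sequence: t0 → tR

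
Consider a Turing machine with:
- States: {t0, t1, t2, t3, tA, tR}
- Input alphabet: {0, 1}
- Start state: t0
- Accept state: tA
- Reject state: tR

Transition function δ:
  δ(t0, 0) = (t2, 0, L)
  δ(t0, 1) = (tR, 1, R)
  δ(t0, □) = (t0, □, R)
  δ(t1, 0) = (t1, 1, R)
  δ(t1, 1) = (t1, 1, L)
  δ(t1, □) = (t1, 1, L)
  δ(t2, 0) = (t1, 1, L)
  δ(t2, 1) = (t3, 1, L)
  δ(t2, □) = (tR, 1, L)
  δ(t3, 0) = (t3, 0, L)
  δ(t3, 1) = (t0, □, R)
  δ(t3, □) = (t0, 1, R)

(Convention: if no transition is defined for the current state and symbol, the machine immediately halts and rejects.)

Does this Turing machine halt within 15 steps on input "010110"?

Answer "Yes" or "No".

Execution trace:
Initial: [t0]010110
Step 1: δ(t0, 0) = (t2, 0, L) → [t2]□010110
Step 2: δ(t2, □) = (tR, 1, L) → [tR]□1010110

The machine reaches the reject state tR and halts.
The machine halted after 2 steps (within the 15-step bound).

Answer: Yes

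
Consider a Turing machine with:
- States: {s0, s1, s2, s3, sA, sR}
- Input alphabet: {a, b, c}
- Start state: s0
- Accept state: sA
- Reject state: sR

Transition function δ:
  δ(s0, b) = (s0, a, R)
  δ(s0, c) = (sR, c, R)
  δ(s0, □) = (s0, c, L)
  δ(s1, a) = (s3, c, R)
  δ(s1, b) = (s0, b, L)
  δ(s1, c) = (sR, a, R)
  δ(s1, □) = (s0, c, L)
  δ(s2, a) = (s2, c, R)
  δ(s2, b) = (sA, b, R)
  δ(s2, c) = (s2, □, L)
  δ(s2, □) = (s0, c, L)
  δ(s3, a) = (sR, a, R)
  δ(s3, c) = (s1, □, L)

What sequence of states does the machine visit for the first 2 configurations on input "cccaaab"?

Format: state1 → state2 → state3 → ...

Execution trace:
Initial: [s0]cccaaab
Step 1: δ(s0, c) = (sR, c, R) → c[sR]ccaaab

The machine reaches the reject state sR and halts.

State sequence: s0 → sR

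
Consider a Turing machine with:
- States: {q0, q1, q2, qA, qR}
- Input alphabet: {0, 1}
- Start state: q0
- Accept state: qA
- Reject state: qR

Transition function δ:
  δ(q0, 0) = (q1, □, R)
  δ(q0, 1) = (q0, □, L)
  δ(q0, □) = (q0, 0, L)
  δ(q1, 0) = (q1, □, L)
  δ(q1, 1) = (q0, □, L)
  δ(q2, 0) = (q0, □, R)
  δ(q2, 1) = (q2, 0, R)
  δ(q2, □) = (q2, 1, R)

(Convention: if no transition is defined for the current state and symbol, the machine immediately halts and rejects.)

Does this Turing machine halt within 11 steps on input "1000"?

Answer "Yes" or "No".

Execution trace:
Initial: [q0]1000
Step 1: δ(q0, 1) = (q0, □, L) → [q0]□□000
Step 2: δ(q0, □) = (q0, 0, L) → [q0]□0□000
Step 3: δ(q0, □) = (q0, 0, L) → [q0]□00□000
Step 4: δ(q0, □) = (q0, 0, L) → [q0]□000□000
Step 5: δ(q0, □) = (q0, 0, L) → [q0]□0000□000
Step 6: δ(q0, □) = (q0, 0, L) → [q0]□00000□000
Step 7: δ(q0, □) = (q0, 0, L) → [q0]□000000□000
Step 8: δ(q0, □) = (q0, 0, L) → [q0]□0000000□000
Step 9: δ(q0, □) = (q0, 0, L) → [q0]□00000000□000
Step 10: δ(q0, □) = (q0, 0, L) → [q0]□000000000□000
Step 11: δ(q0, □) = (q0, 0, L) → [q0]□0000000000□000

The machine has not reached a halting state after 11 steps.
The machine did not halt within the 11-step bound.

Answer: No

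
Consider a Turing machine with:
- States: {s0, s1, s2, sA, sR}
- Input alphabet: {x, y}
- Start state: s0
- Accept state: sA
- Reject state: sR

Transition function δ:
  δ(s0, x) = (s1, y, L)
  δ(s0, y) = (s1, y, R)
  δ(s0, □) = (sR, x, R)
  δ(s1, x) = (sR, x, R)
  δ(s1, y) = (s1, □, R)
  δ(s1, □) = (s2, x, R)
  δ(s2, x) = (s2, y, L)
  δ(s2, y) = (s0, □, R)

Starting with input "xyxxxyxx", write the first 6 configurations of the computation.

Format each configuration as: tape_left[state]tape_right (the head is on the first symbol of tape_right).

Transitions applied:
Step 1: δ(s0, x) = (s1, y, L)
Step 2: δ(s1, □) = (s2, x, R)
Step 3: δ(s2, y) = (s0, □, R)
Step 4: δ(s0, y) = (s1, y, R)
Step 5: δ(s1, x) = (sR, x, R)

The first 6 configurations are:
[s0]xyxxxyxx ⊢ [s1]□yyxxxyxx ⊢ x[s2]yyxxxyxx ⊢ x□[s0]yxxxyxx ⊢ x□y[s1]xxxyxx ⊢ x□yx[sR]xxyxx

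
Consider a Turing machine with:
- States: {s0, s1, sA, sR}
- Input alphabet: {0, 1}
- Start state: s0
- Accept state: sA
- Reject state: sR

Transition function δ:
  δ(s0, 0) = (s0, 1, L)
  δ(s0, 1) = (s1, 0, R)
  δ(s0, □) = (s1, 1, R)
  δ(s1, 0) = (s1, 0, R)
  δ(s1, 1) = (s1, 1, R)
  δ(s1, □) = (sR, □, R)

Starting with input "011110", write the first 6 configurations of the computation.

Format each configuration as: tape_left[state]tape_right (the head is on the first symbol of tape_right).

Transitions applied:
Step 1: δ(s0, 0) = (s0, 1, L)
Step 2: δ(s0, □) = (s1, 1, R)
Step 3: δ(s1, 1) = (s1, 1, R)
Step 4: δ(s1, 1) = (s1, 1, R)
Step 5: δ(s1, 1) = (s1, 1, R)

The first 6 configurations are:
[s0]011110 ⊢ [s0]□111110 ⊢ 1[s1]111110 ⊢ 11[s1]11110 ⊢ 111[s1]1110 ⊢ 1111[s1]110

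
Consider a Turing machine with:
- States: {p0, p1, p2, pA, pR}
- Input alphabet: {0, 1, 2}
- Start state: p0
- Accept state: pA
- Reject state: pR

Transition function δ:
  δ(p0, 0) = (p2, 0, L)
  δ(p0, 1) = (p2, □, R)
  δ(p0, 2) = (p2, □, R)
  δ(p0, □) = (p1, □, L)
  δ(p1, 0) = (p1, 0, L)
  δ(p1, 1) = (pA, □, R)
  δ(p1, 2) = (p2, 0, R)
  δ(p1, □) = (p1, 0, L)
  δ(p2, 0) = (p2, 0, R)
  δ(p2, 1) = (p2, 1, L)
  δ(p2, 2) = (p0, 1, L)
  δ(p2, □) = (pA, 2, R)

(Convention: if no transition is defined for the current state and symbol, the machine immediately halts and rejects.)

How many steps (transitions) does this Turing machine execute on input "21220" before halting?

Execution trace:
Initial: [p0]21220
Step 1: δ(p0, 2) = (p2, □, R) → □[p2]1220
Step 2: δ(p2, 1) = (p2, 1, L) → [p2]□1220
Step 3: δ(p2, □) = (pA, 2, R) → 2[pA]1220

The machine reaches the accept state pA and halts.

The machine executed 3 steps before halting.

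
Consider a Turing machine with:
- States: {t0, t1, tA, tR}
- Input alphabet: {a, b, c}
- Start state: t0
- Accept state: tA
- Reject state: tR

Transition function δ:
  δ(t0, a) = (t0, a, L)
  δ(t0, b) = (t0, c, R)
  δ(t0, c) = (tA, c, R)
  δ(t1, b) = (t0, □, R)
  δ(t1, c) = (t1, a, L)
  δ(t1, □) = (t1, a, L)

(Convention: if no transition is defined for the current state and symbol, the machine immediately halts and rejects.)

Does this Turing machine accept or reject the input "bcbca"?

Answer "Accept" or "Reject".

Execution trace:
Initial: [t0]bcbca
Step 1: δ(t0, b) = (t0, c, R) → c[t0]cbca
Step 2: δ(t0, c) = (tA, c, R) → cc[tA]bca

The machine reaches the accept state tA and halts.

Answer: Accept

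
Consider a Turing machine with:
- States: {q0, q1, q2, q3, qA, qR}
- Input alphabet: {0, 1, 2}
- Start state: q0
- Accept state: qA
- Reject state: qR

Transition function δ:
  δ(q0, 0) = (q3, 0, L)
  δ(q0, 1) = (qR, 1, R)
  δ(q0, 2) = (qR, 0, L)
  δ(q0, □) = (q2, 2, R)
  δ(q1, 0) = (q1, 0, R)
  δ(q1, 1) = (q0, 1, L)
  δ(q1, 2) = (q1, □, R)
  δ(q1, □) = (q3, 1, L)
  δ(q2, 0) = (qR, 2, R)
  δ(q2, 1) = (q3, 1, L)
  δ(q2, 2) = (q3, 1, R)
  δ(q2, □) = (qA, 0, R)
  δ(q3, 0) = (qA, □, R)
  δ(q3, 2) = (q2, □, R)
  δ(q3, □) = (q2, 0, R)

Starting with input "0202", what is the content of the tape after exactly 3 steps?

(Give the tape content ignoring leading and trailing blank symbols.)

Execution trace:
Initial: [q0]0202
Step 1: δ(q0, 0) = (q3, 0, L) → [q3]□0202
Step 2: δ(q3, □) = (q2, 0, R) → 0[q2]0202
Step 3: δ(q2, 0) = (qR, 2, R) → 02[qR]202

The machine reaches the reject state qR and halts.

After 3 steps, the tape (ignoring leading/trailing blanks) is: 02202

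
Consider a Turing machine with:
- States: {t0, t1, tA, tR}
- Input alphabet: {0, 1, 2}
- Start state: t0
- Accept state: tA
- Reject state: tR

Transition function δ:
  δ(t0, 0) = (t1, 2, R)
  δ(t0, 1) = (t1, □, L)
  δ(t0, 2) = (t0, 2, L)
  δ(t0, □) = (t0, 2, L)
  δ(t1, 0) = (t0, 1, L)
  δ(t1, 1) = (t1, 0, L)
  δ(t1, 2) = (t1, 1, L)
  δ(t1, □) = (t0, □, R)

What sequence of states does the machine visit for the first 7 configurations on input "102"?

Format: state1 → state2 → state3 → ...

Execution trace:
Initial: [t0]102
Step 1: δ(t0, 1) = (t1, □, L) → [t1]□□02
Step 2: δ(t1, □) = (t0, □, R) → □[t0]□02
Step 3: δ(t0, □) = (t0, 2, L) → [t0]□202
Step 4: δ(t0, □) = (t0, 2, L) → [t0]□2202
Step 5: δ(t0, □) = (t0, 2, L) → [t0]□22202
Step 6: δ(t0, □) = (t0, 2, L) → [t0]□222202

State sequence: t0 → t1 → t0 → t0 → t0 → t0 → t0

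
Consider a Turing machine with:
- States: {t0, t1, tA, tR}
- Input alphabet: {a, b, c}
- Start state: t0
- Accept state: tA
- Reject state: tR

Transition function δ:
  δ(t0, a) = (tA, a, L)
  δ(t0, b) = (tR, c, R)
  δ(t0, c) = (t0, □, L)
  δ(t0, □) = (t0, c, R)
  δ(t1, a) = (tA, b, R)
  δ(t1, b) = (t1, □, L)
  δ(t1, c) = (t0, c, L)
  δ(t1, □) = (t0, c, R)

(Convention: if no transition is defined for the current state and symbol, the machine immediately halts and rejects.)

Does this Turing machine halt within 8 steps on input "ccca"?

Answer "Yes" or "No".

Execution trace:
Initial: [t0]ccca
Step 1: δ(t0, c) = (t0, □, L) → [t0]□□cca
Step 2: δ(t0, □) = (t0, c, R) → c[t0]□cca
Step 3: δ(t0, □) = (t0, c, R) → cc[t0]cca
Step 4: δ(t0, c) = (t0, □, L) → c[t0]c□ca
Step 5: δ(t0, c) = (t0, □, L) → [t0]c□□ca
Step 6: δ(t0, c) = (t0, □, L) → [t0]□□□□ca
Step 7: δ(t0, □) = (t0, c, R) → c[t0]□□□ca
Step 8: δ(t0, □) = (t0, c, R) → cc[t0]□□ca

The machine has not reached a halting state after 8 steps.
The machine did not halt within the 8-step bound.

Answer: No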